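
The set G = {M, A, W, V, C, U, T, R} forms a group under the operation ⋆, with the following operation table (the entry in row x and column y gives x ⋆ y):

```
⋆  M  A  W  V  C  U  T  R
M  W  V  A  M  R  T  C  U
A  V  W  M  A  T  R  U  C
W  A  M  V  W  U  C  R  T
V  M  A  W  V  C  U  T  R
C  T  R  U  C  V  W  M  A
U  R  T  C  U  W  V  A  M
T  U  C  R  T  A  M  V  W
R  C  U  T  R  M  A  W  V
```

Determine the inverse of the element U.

U

First locate the identity: row V matches the header, so V is the identity.
Scan row U for V: U ⋆ U = V. Hence U^(-1) = U.
(Structurally, G here is isomorphic to the dihedral group D_4.)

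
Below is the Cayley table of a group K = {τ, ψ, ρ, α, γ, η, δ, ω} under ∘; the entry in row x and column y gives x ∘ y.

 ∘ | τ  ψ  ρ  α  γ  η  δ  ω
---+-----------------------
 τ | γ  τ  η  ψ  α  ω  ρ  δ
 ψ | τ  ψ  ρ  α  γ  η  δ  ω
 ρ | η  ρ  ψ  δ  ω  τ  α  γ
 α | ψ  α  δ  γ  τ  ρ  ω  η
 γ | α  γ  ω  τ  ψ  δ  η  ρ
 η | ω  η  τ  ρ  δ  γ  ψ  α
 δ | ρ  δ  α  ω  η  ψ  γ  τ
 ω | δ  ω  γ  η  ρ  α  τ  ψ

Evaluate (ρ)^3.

ρ

ρ^1 = ρ
ρ^2 = ρ ∘ ρ = ψ
ρ^3 = ψ ∘ ρ = ρ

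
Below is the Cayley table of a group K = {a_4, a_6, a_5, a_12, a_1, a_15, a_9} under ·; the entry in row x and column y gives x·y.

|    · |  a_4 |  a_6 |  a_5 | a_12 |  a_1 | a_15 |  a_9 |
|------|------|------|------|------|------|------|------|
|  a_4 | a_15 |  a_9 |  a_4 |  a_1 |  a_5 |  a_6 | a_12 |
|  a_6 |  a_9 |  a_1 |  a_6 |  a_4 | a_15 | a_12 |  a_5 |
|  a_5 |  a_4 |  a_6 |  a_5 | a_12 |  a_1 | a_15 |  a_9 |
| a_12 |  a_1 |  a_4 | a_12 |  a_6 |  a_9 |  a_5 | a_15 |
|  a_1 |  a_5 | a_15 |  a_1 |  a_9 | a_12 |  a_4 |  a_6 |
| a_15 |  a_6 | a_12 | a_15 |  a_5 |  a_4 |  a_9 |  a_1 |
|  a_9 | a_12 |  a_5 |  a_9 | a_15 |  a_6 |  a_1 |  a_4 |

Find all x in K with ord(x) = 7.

{a_1, a_12, a_15, a_4, a_6, a_9}

Identity is a_5. Compute the order of each non-identity element by repeated multiplication:
  a_4: a_4 → a_15 → a_6 → a_9 → a_12 → a_1 → a_5  (order 7)
  a_6: a_6 → a_1 → a_15 → a_12 → a_4 → a_9 → a_5  (order 7)
  a_12: a_12 → a_6 → a_4 → a_1 → a_9 → a_15 → a_5  (order 7)
  a_1: a_1 → a_12 → a_9 → a_6 → a_15 → a_4 → a_5  (order 7)
  a_15: a_15 → a_9 → a_1 → a_4 → a_6 → a_12 → a_5  (order 7)
  a_9: a_9 → a_4 → a_12 → a_15 → a_1 → a_6 → a_5  (order 7)
Elements of order 7: {a_1, a_12, a_15, a_4, a_6, a_9}.
(Structurally, K here is isomorphic to the cyclic group Z_7.)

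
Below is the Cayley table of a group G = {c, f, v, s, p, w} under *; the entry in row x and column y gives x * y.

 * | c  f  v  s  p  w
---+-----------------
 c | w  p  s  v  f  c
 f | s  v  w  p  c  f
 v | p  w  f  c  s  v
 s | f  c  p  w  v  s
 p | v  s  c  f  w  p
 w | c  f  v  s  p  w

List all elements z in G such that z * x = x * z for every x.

An element z is central iff its row equals its column in the table.
For f: f * s = p ≠ c = s * f, so f ∉ Z.
Checking each element this way leaves Z(G) = {w}.
(Structurally, G here is isomorphic to the symmetric group S_3.)

{w}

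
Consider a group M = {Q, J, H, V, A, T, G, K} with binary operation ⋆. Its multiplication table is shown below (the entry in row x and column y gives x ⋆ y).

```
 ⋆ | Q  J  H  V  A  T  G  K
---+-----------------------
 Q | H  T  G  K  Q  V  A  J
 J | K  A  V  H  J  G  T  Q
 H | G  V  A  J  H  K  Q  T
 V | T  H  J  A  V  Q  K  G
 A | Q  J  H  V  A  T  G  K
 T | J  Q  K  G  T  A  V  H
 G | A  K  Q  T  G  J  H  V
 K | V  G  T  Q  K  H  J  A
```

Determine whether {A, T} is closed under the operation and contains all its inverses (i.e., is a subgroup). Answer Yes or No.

{A, T} contains the identity A.
Checking products: every product of two elements of {A, T} (read from the table) lies in {A, T}, so the set is closed.
In a finite group, a nonempty closed subset is a subgroup. So {A, T} ≤ M.

Yes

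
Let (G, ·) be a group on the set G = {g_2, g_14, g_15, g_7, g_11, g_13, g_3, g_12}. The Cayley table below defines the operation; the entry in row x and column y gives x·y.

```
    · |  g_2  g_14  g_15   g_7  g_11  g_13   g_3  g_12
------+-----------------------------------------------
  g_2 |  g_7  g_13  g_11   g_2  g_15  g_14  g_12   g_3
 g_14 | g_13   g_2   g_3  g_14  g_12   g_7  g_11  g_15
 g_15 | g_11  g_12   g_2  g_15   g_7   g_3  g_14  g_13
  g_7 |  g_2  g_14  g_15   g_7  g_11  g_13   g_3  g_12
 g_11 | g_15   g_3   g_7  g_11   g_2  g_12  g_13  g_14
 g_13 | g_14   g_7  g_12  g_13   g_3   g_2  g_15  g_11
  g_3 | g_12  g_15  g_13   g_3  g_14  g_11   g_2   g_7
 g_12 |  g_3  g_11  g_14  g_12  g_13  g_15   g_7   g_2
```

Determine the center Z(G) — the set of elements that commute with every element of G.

{g_2, g_7}

An element z is central iff its row equals its column in the table.
For g_12: g_12·g_11 = g_13 ≠ g_14 = g_11·g_12, so g_12 ∉ Z.
Checking each element this way leaves Z(G) = {g_2, g_7}.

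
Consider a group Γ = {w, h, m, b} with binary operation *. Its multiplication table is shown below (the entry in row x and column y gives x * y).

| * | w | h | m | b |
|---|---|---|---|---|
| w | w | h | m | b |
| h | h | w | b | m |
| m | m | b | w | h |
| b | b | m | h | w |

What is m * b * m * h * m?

m * b = h
h * m = b
b * h = m
m * m = w
(Structurally, Γ here is isomorphic to the Klein four-group V_4.)

w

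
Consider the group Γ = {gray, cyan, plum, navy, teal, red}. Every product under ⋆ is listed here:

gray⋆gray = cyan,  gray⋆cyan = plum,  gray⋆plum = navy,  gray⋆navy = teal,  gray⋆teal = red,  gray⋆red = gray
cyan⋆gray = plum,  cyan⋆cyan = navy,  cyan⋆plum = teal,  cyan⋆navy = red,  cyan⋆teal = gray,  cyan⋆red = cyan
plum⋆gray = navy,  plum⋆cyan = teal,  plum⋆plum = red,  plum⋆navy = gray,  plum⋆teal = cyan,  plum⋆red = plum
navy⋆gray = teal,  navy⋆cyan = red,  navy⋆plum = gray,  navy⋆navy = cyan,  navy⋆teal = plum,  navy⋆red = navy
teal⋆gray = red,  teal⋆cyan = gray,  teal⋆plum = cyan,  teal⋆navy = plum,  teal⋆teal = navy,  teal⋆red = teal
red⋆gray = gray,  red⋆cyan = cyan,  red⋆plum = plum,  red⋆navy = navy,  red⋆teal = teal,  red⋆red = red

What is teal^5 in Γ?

gray

teal^1 = teal
teal^2 = teal ⋆ teal = navy
teal^3 = navy ⋆ teal = plum
teal^4 = plum ⋆ teal = cyan
teal^5 = cyan ⋆ teal = gray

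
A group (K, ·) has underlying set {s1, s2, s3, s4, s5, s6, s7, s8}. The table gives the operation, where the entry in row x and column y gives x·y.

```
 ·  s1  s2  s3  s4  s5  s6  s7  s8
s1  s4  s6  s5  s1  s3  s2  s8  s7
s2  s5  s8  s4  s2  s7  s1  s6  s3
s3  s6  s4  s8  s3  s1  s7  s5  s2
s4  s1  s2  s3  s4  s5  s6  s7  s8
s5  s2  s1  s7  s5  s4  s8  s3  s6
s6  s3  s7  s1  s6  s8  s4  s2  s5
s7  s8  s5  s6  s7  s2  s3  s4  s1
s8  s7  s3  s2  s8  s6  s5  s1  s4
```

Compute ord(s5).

2

The identity element is s4 (its row matches the header).
s5^1 = s5
s5^2 = s5·s5 = s4
The first power of s5 equal to the identity is s5^2, so ord(s5) = 2.
(Structurally, K here is isomorphic to the dihedral group D_4.)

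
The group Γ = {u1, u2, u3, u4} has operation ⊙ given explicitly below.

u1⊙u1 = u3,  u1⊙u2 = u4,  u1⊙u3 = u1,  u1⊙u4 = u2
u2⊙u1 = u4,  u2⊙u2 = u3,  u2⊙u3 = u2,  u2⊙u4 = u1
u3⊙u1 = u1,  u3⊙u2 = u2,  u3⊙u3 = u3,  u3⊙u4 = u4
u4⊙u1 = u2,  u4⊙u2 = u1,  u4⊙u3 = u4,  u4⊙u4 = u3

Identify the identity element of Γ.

The identity e satisfies e ⊙ x = x for all x, so its row in the table reproduces the column headers.
Row u3 reads: u1, u2, u3, u4 — exactly the header order. So u3 is the identity.

u3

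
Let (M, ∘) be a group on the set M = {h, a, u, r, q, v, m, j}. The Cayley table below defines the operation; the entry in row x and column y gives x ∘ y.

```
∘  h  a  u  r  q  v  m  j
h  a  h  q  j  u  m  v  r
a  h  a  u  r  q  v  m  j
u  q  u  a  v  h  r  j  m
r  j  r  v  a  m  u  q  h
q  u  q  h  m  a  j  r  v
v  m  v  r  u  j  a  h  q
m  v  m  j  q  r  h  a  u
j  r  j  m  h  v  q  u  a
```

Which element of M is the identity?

a

The identity e satisfies e ∘ x = x for all x, so its row in the table reproduces the column headers.
Row a reads: h, a, u, r, q, v, m, j — exactly the header order. So a is the identity.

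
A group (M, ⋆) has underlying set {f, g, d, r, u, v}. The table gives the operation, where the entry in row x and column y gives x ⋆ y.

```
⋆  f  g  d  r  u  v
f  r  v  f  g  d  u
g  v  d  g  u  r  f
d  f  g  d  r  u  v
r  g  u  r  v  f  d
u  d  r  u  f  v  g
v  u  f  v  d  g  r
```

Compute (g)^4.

d

g^1 = g
g^2 = g ⋆ g = d
g^3 = d ⋆ g = g
g^4 = g ⋆ g = d
(Structurally, M here is isomorphic to the cyclic group Z_6.)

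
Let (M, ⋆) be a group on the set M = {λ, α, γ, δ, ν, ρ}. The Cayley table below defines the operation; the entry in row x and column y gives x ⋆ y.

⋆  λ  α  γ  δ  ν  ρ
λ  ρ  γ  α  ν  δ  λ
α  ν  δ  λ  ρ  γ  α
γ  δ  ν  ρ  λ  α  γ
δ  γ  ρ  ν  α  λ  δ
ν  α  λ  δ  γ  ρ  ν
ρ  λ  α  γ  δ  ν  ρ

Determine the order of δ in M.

The identity element is ρ (its row matches the header).
δ^1 = δ
δ^2 = δ ⋆ δ = α
δ^3 = α ⋆ δ = ρ
The first power of δ equal to the identity is δ^3, so ord(δ) = 3.

3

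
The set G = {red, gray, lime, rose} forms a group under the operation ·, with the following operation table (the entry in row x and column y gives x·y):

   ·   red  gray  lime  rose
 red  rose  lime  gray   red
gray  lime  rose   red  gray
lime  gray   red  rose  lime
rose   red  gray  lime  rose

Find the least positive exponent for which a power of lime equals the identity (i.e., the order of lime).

The identity element is rose (its row matches the header).
lime^1 = lime
lime^2 = lime·lime = rose
The first power of lime equal to the identity is lime^2, so ord(lime) = 2.

2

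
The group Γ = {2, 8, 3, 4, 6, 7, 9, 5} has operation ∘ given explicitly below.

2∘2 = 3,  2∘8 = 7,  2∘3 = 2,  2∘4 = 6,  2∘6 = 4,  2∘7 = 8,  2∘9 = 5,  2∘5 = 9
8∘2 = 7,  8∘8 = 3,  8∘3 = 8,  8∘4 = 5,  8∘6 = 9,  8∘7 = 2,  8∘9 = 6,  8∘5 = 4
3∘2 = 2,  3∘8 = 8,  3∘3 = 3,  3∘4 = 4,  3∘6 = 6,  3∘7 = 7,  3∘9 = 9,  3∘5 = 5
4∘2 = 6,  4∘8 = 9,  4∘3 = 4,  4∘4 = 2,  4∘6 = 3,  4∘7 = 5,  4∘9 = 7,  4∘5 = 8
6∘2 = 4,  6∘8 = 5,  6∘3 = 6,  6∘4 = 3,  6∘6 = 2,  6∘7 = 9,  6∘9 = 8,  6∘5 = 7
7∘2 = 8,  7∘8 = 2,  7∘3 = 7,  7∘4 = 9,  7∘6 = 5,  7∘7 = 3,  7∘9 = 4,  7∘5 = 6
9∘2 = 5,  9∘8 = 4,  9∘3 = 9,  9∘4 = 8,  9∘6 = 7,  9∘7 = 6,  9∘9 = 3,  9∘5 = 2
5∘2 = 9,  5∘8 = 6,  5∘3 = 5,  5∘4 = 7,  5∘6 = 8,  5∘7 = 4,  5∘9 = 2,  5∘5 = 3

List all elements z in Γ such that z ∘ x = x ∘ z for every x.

{2, 3}

An element z is central iff its row equals its column in the table.
For 4: 4 ∘ 7 = 5 ≠ 9 = 7 ∘ 4, so 4 ∉ Z.
Checking each element this way leaves Z(Γ) = {2, 3}.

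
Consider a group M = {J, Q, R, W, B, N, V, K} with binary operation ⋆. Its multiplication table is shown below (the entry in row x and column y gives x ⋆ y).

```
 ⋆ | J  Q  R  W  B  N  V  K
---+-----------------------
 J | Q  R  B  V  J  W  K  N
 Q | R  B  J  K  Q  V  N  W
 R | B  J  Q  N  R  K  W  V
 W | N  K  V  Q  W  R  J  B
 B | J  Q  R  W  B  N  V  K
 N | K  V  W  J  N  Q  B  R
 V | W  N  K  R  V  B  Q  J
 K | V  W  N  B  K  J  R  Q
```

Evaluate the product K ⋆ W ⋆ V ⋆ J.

K ⋆ W = B
B ⋆ V = V
V ⋆ J = W
(Structurally, M here is isomorphic to the quaternion group Q_8.)

W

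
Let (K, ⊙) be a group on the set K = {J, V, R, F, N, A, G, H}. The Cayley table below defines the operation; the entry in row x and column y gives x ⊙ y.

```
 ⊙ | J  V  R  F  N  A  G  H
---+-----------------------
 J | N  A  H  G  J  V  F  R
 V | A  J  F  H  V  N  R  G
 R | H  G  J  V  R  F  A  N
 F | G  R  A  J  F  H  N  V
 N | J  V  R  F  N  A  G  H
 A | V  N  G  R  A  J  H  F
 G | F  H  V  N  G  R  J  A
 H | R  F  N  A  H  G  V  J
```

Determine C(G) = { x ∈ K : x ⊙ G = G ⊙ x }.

Compare row G with column G entry by entry.
J ⊙ G = F = G ⊙ J, so J commutes with G.
V ⊙ G = R but G ⊙ V = H, so V does not.
Collecting the elements that commute with G: C(G) = {F, G, J, N}.

{F, G, J, N}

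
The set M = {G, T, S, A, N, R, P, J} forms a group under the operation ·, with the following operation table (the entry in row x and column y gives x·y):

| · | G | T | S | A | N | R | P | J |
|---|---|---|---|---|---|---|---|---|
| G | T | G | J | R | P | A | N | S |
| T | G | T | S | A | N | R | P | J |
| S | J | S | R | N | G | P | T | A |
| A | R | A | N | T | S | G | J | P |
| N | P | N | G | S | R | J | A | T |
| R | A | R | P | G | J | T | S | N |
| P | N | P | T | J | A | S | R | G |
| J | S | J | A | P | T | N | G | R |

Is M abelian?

Yes

Check whether the table is symmetric across its main diagonal.
Every entry (row x, col y) equals the entry (row y, col x), so M is abelian.
(In fact M ≅ Z_2 x Z_4.)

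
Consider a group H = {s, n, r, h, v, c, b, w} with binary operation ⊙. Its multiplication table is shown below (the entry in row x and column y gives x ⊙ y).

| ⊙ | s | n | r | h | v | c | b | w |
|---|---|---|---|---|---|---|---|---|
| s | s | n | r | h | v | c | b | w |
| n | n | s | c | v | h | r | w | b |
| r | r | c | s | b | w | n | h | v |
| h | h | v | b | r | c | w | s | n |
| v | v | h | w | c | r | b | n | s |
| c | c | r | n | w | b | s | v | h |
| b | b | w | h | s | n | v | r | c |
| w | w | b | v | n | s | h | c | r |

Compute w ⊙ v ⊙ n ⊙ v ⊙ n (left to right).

v

w ⊙ v = s
s ⊙ n = n
n ⊙ v = h
h ⊙ n = v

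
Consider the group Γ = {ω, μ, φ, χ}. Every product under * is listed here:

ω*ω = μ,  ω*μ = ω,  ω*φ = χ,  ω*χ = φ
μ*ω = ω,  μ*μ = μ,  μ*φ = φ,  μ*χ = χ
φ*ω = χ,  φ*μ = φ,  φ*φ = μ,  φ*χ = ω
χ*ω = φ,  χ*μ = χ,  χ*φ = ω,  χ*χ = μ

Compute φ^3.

φ

φ^1 = φ
φ^2 = φ*φ = μ
φ^3 = μ*φ = φ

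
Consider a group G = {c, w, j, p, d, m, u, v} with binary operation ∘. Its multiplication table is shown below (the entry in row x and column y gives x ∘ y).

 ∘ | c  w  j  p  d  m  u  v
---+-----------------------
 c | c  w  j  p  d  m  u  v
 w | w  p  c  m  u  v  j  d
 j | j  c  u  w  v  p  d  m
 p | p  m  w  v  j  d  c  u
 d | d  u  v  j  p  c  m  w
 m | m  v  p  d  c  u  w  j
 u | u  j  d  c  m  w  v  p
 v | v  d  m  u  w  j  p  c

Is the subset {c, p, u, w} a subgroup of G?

No

w ∘ p = m, which is not in {c, p, u, w}.
The subset is not closed under ∘, so it is not a subgroup.
(Structurally, G here is isomorphic to the cyclic group Z_8.)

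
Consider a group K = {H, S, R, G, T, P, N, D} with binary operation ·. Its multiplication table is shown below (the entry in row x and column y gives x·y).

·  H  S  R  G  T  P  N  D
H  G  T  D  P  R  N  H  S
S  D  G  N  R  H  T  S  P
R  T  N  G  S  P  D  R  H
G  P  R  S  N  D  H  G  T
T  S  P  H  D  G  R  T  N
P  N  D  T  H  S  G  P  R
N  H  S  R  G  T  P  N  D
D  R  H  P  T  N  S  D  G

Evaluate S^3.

S^1 = S
S^2 = S·S = G
S^3 = G·S = R

R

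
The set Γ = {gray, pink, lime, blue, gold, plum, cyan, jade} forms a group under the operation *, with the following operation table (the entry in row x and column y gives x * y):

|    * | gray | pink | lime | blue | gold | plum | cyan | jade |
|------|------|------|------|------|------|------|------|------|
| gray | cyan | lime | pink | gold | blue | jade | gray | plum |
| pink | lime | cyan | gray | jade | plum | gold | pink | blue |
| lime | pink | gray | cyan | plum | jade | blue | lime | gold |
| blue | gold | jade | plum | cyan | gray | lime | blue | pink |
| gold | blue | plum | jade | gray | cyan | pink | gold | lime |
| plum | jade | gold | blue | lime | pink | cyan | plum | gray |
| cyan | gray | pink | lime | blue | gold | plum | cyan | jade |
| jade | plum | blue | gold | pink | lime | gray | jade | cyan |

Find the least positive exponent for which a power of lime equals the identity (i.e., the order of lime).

The identity element is cyan (its row matches the header).
lime^1 = lime
lime^2 = lime * lime = cyan
The first power of lime equal to the identity is lime^2, so ord(lime) = 2.

2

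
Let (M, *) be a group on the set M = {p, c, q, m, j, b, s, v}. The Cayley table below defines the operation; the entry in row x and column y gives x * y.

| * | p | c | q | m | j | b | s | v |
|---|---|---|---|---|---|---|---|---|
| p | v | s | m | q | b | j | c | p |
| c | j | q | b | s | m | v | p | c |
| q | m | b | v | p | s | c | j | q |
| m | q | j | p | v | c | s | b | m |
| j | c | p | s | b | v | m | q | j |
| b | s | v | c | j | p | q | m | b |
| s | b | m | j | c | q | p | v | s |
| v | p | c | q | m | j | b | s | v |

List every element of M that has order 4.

{b, c}

Identity is v. Compute the order of each non-identity element by repeated multiplication:
  p: p → v  (order 2)
  c: c → q → b → v  (order 4)
  q: q → v  (order 2)
  m: m → v  (order 2)
  j: j → v  (order 2)
  b: b → q → c → v  (order 4)
  s: s → v  (order 2)
Elements of order 4: {b, c}.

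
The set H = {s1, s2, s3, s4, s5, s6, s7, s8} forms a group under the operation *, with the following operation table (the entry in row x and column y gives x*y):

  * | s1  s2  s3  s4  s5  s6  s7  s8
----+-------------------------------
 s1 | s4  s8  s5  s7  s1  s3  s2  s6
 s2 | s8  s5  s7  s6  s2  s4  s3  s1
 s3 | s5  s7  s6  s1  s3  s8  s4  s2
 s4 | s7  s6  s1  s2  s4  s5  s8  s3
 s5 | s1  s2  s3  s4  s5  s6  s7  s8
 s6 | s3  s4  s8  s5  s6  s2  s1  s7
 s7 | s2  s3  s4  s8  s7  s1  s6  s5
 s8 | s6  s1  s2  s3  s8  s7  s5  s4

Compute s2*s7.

s3

Read row s2, column s7: s2*s7 = s3.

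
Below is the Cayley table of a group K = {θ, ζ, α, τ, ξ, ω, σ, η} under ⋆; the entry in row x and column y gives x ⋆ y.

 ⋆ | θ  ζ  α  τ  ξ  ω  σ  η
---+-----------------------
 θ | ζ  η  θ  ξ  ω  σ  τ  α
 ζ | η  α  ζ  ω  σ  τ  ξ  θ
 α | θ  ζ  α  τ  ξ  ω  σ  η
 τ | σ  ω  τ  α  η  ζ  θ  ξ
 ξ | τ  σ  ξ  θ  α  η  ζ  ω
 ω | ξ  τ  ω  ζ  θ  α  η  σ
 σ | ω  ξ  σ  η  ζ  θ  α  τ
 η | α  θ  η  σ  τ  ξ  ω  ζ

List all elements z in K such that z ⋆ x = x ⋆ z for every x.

{α, ζ}

An element z is central iff its row equals its column in the table.
For σ: σ ⋆ η = τ ≠ ω = η ⋆ σ, so σ ∉ Z.
Checking each element this way leaves Z(K) = {α, ζ}.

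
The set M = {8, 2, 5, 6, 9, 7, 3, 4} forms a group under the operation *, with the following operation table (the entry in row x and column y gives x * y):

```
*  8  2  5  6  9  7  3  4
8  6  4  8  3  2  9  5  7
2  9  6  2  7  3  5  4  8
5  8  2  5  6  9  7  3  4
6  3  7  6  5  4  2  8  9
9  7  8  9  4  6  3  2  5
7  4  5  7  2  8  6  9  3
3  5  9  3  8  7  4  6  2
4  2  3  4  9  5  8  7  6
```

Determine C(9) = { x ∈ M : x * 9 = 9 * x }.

{4, 5, 6, 9}

Compare row 9 with column 9 entry by entry.
4 * 9 = 5 = 9 * 4, so 4 commutes with 9.
3 * 9 = 7 but 9 * 3 = 2, so 3 does not.
Collecting the elements that commute with 9: C(9) = {4, 5, 6, 9}.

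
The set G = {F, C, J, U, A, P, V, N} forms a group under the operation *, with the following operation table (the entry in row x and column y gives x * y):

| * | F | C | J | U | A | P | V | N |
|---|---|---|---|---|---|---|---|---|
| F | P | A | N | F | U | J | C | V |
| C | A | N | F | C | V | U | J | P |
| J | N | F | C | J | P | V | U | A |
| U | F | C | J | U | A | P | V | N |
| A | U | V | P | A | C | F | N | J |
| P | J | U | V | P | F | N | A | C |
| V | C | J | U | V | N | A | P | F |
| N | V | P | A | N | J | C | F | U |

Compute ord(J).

The identity element is U (its row matches the header).
J^1 = J
J^2 = J * J = C
J^3 = C * J = F
J^4 = F * J = N
J^5 = N * J = A
J^6 = A * J = P
J^7 = P * J = V
J^8 = V * J = U
The first power of J equal to the identity is J^8, so ord(J) = 8.
(Structurally, G here is isomorphic to the cyclic group Z_8.)

8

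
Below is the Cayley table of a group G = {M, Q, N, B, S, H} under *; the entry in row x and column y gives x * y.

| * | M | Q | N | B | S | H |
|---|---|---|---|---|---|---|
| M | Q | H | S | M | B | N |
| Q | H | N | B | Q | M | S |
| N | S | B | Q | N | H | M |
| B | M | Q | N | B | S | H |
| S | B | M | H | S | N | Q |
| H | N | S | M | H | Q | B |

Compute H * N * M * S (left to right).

M

H * N = M
M * M = Q
Q * S = M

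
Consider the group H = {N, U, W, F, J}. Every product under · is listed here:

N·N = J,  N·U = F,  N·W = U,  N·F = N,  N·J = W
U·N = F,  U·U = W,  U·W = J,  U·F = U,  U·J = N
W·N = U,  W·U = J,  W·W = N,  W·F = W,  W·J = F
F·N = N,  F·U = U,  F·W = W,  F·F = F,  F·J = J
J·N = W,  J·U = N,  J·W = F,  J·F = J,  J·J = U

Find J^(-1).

W

First locate the identity: row F matches the header, so F is the identity.
Scan row J for F: J·W = F. Hence J^(-1) = W.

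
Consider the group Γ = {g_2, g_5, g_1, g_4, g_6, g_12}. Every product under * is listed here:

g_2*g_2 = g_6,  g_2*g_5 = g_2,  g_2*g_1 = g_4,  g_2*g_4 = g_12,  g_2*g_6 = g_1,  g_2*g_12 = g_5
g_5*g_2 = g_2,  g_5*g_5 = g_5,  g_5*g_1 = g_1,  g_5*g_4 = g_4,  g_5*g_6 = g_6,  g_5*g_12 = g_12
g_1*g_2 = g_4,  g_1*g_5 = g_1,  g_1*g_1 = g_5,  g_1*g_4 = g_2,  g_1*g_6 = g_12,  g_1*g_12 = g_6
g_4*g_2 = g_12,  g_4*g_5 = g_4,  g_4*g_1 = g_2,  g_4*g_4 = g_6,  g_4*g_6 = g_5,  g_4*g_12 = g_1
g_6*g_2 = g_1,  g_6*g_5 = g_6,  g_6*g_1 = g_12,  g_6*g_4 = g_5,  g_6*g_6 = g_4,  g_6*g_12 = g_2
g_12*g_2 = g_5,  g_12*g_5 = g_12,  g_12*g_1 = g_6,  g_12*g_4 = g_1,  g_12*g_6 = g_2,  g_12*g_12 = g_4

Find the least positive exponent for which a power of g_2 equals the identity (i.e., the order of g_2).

The identity element is g_5 (its row matches the header).
g_2^1 = g_2
g_2^2 = g_2 * g_2 = g_6
g_2^3 = g_6 * g_2 = g_1
g_2^4 = g_1 * g_2 = g_4
g_2^5 = g_4 * g_2 = g_12
g_2^6 = g_12 * g_2 = g_5
The first power of g_2 equal to the identity is g_2^6, so ord(g_2) = 6.

6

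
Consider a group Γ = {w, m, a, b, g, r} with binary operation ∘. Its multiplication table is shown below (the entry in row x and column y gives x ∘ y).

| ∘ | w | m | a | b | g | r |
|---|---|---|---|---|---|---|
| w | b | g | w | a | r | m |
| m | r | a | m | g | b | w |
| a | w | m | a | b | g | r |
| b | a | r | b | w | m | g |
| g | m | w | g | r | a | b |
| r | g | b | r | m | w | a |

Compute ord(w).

The identity element is a (its row matches the header).
w^1 = w
w^2 = w ∘ w = b
w^3 = b ∘ w = a
The first power of w equal to the identity is w^3, so ord(w) = 3.
(Structurally, Γ here is isomorphic to the symmetric group S_3.)

3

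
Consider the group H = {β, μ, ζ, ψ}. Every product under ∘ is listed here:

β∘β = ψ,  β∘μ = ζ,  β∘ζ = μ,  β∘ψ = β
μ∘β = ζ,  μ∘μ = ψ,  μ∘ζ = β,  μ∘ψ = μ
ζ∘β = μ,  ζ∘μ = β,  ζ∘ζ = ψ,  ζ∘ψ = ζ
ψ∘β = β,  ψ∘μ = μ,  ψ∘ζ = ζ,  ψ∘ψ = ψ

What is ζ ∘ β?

μ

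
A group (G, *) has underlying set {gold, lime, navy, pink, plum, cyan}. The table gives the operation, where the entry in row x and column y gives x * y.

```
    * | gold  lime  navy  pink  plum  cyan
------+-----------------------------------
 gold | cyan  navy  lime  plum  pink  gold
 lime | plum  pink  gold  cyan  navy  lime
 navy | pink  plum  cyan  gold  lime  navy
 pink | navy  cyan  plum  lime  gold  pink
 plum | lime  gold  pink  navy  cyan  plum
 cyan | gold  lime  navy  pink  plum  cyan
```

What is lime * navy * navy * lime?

lime * navy = gold
gold * navy = lime
lime * lime = pink
(Structurally, G here is isomorphic to the symmetric group S_3.)

pink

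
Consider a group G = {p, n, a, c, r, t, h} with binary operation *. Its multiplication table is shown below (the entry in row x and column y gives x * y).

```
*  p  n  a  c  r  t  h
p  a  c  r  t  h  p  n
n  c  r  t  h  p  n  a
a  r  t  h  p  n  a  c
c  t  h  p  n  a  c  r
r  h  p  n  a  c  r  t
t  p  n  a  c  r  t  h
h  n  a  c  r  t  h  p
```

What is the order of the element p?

The identity element is t (its row matches the header).
p^1 = p
p^2 = p * p = a
p^3 = a * p = r
p^4 = r * p = h
p^5 = h * p = n
p^6 = n * p = c
p^7 = c * p = t
The first power of p equal to the identity is p^7, so ord(p) = 7.

7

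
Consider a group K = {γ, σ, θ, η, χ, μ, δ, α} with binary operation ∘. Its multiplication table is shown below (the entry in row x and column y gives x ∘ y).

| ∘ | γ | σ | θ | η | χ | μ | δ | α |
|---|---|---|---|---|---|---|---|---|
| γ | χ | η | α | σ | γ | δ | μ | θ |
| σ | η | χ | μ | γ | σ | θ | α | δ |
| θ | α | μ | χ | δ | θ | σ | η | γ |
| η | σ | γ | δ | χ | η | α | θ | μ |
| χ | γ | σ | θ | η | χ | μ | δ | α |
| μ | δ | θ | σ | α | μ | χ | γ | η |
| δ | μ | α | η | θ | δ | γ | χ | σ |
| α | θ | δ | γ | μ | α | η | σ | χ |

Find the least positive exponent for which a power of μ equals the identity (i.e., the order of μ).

The identity element is χ (its row matches the header).
μ^1 = μ
μ^2 = μ ∘ μ = χ
The first power of μ equal to the identity is μ^2, so ord(μ) = 2.

2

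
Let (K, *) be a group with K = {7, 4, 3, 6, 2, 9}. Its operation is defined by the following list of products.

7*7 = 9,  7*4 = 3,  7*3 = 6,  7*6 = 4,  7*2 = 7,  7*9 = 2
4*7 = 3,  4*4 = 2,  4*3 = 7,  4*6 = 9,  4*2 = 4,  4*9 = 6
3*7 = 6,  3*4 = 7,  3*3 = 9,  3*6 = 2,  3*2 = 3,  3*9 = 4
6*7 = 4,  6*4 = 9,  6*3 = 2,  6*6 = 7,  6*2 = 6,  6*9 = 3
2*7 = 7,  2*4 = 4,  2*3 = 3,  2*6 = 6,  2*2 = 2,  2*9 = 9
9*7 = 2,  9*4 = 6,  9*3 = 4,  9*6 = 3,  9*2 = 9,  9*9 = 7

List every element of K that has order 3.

{7, 9}

Identity is 2. Compute the order of each non-identity element by repeated multiplication:
  7: 7 → 9 → 2  (order 3)
  4: 4 → 2  (order 2)
  3: 3 → 9 → 4 → 7 → 6 → 2  (order 6)
  6: 6 → 7 → 4 → 9 → 3 → 2  (order 6)
  9: 9 → 7 → 2  (order 3)
Elements of order 3: {7, 9}.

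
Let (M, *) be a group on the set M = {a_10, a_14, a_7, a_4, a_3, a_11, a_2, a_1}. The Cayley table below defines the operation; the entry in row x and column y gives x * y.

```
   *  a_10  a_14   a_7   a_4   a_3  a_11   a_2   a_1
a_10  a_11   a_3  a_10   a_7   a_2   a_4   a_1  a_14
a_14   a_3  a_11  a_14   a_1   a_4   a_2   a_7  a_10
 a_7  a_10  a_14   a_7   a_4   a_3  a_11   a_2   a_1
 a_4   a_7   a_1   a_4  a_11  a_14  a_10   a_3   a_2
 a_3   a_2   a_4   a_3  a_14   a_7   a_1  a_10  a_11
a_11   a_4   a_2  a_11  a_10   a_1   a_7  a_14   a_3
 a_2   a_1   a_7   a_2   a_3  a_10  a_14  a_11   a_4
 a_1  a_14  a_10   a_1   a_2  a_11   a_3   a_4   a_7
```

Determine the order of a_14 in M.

4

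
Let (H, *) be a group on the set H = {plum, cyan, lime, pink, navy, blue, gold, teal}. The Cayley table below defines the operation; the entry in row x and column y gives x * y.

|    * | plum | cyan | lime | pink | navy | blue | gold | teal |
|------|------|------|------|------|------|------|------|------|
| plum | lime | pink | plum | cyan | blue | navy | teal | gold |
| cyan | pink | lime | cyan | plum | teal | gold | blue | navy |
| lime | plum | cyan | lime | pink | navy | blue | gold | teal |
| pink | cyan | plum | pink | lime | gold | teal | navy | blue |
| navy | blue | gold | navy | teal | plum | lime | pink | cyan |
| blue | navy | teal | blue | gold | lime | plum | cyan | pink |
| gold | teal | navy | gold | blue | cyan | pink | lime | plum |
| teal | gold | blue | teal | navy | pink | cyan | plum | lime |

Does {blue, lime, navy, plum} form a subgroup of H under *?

{blue, lime, navy, plum} contains the identity lime.
Checking products: every product of two elements of {blue, lime, navy, plum} (read from the table) lies in {blue, lime, navy, plum}, so the set is closed.
In a finite group, a nonempty closed subset is a subgroup. So {blue, lime, navy, plum} ≤ H.

Yes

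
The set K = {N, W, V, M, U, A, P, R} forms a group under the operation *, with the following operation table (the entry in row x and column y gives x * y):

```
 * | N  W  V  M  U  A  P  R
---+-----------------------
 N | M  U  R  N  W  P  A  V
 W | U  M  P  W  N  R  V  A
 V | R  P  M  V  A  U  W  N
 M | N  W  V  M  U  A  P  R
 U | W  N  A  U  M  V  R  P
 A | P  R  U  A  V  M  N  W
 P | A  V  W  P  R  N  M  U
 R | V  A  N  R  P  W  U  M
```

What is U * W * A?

U * W = N
N * A = P
(Structurally, K here is isomorphic to the elementary abelian group (Z_2)^3.)

P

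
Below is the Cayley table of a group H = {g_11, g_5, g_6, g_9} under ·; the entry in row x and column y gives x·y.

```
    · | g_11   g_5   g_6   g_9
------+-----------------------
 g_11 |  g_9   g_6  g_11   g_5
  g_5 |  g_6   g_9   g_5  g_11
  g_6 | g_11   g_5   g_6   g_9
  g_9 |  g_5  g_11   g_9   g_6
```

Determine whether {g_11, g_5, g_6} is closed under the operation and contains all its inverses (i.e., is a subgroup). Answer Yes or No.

No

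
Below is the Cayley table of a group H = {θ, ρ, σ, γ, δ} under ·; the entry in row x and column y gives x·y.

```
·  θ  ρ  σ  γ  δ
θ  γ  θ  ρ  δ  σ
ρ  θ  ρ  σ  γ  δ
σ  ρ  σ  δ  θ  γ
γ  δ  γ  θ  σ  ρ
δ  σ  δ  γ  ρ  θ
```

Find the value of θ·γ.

δ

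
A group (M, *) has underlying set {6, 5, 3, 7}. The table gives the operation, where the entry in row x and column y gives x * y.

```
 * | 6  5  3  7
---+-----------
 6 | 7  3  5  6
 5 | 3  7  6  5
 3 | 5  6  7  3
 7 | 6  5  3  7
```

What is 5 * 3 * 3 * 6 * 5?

5 * 3 = 6
6 * 3 = 5
5 * 6 = 3
3 * 5 = 6

6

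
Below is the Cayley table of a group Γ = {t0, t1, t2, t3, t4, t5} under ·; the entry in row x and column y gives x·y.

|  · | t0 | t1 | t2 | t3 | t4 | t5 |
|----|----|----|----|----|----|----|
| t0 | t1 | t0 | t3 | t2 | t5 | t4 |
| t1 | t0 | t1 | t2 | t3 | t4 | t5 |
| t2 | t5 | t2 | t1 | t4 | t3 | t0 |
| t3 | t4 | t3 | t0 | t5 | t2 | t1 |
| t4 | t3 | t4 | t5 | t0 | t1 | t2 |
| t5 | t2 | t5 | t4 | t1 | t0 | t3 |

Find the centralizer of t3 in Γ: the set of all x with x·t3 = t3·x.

Compare row t3 with column t3 entry by entry.
t5·t3 = t1 = t3·t5, so t5 commutes with t3.
t4·t3 = t0 but t3·t4 = t2, so t4 does not.
Collecting the elements that commute with t3: C(t3) = {t1, t3, t5}.

{t1, t3, t5}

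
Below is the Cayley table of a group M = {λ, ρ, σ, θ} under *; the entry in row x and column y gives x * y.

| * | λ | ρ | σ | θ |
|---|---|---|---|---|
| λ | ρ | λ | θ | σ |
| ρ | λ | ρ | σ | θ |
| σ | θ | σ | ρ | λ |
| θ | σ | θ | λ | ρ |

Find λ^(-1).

First locate the identity: row ρ matches the header, so ρ is the identity.
Scan row λ for ρ: λ * λ = ρ. Hence λ^(-1) = λ.
(Structurally, M here is isomorphic to the Klein four-group V_4.)

λ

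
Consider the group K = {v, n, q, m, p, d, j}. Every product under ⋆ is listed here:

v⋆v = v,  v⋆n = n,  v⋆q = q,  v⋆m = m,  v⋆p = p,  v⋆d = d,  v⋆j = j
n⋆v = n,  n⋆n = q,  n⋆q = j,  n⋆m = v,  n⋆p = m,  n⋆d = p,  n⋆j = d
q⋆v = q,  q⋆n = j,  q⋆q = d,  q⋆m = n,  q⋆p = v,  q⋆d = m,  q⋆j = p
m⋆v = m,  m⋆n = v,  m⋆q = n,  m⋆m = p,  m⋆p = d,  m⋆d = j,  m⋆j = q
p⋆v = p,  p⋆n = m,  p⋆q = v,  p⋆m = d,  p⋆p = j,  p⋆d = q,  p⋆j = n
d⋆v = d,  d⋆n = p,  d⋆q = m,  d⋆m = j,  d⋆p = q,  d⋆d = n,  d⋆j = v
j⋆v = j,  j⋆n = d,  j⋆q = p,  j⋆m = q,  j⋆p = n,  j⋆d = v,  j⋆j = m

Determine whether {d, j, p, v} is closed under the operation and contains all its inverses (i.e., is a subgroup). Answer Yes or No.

No

p ⋆ d = q, which is not in {d, j, p, v}.
The subset is not closed under ⋆, so it is not a subgroup.
(Structurally, K here is isomorphic to the cyclic group Z_7.)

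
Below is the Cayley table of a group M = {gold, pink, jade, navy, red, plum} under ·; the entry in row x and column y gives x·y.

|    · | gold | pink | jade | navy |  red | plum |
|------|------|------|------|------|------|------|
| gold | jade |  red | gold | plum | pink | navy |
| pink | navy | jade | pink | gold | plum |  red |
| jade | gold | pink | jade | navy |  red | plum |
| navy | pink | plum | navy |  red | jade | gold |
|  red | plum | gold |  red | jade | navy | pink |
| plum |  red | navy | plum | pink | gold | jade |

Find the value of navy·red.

jade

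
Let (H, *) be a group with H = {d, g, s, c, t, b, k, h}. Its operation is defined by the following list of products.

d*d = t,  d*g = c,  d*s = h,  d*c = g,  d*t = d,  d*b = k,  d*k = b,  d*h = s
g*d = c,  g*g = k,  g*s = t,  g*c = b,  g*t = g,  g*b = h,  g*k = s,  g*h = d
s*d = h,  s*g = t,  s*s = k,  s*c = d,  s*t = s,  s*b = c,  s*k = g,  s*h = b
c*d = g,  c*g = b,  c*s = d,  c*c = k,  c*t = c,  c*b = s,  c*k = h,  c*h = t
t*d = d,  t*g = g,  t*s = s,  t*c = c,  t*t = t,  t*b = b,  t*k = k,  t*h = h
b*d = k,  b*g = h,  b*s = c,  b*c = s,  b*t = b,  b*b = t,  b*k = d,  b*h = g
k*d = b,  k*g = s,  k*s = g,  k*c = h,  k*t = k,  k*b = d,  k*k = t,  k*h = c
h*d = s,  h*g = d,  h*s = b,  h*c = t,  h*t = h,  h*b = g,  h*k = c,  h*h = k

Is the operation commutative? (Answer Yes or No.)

Check whether the table is symmetric across its main diagonal.
Every entry (row x, col y) equals the entry (row y, col x), so H is abelian.

Yes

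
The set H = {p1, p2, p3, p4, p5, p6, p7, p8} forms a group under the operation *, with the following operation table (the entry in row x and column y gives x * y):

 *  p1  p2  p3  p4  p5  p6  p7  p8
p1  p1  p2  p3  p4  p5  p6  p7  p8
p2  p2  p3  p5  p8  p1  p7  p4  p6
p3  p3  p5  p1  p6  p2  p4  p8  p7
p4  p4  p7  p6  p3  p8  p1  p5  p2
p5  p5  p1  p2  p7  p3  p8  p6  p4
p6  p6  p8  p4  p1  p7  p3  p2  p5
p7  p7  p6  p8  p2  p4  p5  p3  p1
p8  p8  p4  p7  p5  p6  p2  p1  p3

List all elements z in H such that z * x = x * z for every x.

{p1, p3}

An element z is central iff its row equals its column in the table.
For p7: p7 * p6 = p5 ≠ p2 = p6 * p7, so p7 ∉ Z.
Checking each element this way leaves Z(H) = {p1, p3}.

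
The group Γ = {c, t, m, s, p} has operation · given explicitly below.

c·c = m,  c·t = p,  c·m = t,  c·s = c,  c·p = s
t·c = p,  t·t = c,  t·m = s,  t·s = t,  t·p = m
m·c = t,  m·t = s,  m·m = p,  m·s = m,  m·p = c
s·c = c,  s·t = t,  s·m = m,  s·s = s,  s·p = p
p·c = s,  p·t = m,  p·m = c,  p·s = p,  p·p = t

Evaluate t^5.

s

t^1 = t
t^2 = t·t = c
t^3 = c·t = p
t^4 = p·t = m
t^5 = m·t = s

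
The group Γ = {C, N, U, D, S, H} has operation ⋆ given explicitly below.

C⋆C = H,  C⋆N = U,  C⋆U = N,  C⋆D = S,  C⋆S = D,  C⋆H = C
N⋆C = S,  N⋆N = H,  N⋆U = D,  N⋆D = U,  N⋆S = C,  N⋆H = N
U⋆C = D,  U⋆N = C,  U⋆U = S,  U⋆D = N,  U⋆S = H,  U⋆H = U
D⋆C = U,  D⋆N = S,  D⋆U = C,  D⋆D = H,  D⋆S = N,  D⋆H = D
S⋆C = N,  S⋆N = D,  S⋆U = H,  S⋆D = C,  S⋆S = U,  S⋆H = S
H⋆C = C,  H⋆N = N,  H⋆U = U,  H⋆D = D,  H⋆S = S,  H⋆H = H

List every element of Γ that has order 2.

{C, D, N}

Identity is H. Compute the order of each non-identity element by repeated multiplication:
  C: C → H  (order 2)
  N: N → H  (order 2)
  U: U → S → H  (order 3)
  D: D → H  (order 2)
  S: S → U → H  (order 3)
Elements of order 2: {C, D, N}.
(Structurally, Γ here is isomorphic to the symmetric group S_3.)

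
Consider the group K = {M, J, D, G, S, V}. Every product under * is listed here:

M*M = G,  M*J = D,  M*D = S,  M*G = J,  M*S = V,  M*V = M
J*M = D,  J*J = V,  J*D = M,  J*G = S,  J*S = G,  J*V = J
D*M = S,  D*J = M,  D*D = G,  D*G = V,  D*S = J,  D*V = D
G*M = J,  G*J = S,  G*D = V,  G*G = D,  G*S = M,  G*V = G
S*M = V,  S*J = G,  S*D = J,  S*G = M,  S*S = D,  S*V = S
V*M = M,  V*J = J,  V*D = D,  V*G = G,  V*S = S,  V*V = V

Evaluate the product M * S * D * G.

M * S = V
V * D = D
D * G = V

V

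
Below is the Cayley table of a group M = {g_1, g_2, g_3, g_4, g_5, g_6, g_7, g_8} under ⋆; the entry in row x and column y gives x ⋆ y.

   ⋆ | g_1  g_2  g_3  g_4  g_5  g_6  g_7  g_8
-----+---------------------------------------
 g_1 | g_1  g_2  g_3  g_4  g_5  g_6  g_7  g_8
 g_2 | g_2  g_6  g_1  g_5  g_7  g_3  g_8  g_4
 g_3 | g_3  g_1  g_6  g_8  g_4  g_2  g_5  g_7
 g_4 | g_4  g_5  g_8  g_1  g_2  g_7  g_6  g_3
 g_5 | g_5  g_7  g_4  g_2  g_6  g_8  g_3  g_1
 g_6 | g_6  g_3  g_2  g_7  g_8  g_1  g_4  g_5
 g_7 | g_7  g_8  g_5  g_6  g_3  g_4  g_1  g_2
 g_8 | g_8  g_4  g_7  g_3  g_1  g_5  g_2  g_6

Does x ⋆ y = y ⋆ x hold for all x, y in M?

Check whether the table is symmetric across its main diagonal.
Every entry (row x, col y) equals the entry (row y, col x), so M is abelian.

Yes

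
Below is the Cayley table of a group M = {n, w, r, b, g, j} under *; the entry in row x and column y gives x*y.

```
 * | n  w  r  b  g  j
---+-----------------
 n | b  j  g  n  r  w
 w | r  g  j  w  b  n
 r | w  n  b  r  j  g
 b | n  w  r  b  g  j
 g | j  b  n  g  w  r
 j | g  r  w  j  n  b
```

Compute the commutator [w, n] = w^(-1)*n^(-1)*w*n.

Identity is b; from the table w^(-1) = g and n^(-1) = n.
g*n = j
j*w = r
r*n = w
(Structurally, M here is isomorphic to the symmetric group S_3.)

w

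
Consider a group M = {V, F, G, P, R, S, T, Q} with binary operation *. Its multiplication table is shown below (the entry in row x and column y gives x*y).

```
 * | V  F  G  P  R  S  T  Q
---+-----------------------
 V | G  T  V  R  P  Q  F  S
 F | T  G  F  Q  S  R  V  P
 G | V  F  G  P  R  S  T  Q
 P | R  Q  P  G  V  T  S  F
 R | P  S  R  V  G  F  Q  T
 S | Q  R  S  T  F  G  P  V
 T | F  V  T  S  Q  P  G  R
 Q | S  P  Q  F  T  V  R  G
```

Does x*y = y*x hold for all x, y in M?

Check whether the table is symmetric across its main diagonal.
Every entry (row x, col y) equals the entry (row y, col x), so M is abelian.

Yes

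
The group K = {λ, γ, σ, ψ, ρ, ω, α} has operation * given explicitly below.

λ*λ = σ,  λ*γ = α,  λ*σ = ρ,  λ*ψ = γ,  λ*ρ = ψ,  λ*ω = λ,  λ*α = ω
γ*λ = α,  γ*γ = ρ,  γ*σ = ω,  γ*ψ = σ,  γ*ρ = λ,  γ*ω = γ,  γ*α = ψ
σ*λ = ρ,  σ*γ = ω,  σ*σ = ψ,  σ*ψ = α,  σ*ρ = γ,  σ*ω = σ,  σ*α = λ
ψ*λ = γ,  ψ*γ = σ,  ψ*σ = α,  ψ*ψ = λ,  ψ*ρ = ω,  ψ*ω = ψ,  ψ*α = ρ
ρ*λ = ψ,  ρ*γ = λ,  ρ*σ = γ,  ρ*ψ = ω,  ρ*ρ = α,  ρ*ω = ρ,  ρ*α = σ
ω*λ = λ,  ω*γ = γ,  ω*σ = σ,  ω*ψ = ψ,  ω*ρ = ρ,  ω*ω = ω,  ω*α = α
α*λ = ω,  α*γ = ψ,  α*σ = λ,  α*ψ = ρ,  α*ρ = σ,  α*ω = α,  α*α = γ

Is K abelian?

Yes

Check whether the table is symmetric across its main diagonal.
Every entry (row x, col y) equals the entry (row y, col x), so K is abelian.
(In fact K ≅ the cyclic group Z_7.)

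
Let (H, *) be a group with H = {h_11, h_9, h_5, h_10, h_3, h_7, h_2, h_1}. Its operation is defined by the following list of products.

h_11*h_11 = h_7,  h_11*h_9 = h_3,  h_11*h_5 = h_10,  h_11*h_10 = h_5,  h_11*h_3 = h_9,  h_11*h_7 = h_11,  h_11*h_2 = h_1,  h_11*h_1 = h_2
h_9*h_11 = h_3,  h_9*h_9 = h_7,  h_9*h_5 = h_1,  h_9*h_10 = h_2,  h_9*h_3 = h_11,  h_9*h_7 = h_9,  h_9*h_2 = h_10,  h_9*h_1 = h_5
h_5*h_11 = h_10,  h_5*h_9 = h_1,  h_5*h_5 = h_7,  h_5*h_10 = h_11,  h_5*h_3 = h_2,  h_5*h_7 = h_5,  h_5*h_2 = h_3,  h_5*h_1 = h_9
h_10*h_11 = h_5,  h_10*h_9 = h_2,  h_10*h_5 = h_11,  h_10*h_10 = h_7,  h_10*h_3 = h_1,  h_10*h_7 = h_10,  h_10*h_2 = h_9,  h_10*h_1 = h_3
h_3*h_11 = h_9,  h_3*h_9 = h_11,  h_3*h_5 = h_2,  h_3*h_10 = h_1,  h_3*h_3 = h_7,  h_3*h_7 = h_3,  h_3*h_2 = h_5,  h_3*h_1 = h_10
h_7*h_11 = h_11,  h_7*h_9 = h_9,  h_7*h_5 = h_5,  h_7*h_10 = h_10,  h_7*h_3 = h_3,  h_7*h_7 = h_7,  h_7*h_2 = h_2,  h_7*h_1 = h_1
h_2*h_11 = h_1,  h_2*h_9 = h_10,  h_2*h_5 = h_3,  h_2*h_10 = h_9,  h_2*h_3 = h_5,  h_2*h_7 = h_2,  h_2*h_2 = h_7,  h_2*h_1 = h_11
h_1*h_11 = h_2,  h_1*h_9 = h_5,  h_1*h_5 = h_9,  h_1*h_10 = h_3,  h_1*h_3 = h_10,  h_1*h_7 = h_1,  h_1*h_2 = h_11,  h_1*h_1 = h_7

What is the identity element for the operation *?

h_7

The identity e satisfies e*x = x for all x, so its row in the table reproduces the column headers.
Row h_7 reads: h_11, h_9, h_5, h_10, h_3, h_7, h_2, h_1 — exactly the header order. So h_7 is the identity.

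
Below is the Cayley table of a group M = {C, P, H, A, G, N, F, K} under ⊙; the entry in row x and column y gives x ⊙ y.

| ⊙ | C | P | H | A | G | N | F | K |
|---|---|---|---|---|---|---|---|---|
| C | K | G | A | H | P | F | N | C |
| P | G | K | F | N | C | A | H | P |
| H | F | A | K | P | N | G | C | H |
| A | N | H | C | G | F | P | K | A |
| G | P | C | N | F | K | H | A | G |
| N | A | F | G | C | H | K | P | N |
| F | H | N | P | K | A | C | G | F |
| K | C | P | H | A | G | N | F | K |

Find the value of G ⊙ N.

H

Read row G, column N: G ⊙ N = H.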